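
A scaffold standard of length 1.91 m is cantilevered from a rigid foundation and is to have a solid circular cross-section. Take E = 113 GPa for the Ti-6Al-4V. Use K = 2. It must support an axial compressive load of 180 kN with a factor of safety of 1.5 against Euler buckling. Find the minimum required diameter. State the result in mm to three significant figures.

d ≈ 92.1 mm

Required P_cr = n·P = 1.5 × 180 = 270.0 kN
L_e = K·L = 2 × 1.91 = 3.820 m
Required I = P_cr·L_e²/(π²E) = 2.700×10^5 × 3.820² / (π² × 1.13×10^11) = 3.533×10^-6 m⁴
I_req = 3.533×10^6 mm⁴
Solid circle: I = πd⁴/64  ⇒  d = (64I/π)^(1/4) = (64×3.533×10^6/π)^(1/4) = 92.1 mm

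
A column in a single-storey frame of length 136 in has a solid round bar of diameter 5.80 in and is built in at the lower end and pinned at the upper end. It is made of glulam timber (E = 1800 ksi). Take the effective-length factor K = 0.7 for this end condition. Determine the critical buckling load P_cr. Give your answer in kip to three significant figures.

P_cr ≈ 109 kip

I = πd⁴/64 = π×5.80⁴/64 = 55.55 in⁴
Effective length L_e = K·L = 0.7 × 136 = 95.20 in
P_cr = π²EI / L_e² = π² × 1800×10³ × 55.55 / 95.20² = 1.089×10^5 lb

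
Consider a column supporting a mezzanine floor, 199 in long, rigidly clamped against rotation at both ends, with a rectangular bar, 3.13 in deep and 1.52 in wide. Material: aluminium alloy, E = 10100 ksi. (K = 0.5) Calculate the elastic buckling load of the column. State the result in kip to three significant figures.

Buckling occurs about the weak axis: I_min = h·b³/12 with b = 1.52 in (the shorter side).
I_min = 3.13×1.52³/12 = 0.9160 in⁴
Effective length L_e = K·L = 0.5 × 199 = 99.50 in
P_cr = π²EI / L_e² = π² × 10100×10³ × 0.9160 / 99.50² = 9.223×10^3 lb

P_cr ≈ 9.22 kip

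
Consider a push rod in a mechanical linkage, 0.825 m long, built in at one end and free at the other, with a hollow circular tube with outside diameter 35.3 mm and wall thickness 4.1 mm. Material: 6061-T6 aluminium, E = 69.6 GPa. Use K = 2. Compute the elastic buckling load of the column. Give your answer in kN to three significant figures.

P_cr ≈ 12.6 kN

Inner diameter d_i = 35.3 − 2×4.1 = 27.10 mm
I = π(d_o⁴ − d_i⁴)/64 = π(35.3⁴ − 27.10⁴)/64 = 4.974×10^4 mm⁴
I = 4.974×10^4 mm⁴ = 4.974×10^-8 m⁴
Effective length L_e = K·L = 2 × 0.825 = 1.650 m
P_cr = π²EI / L_e² = π² × 69.6×10⁹ × 4.974×10^-8 / 1.650² = 1.255×10^4 N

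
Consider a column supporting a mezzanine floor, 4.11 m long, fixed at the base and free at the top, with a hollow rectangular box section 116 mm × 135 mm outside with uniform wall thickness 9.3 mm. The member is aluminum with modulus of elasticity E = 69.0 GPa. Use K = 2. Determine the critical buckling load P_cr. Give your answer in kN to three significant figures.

P_cr ≈ 86.6 kN

Inner dimensions: h_i = 135 − 2×9.3 = 116.4 mm, b_i = 116 − 2×9.3 = 97.40 mm
Weak-axis I_min = (h_o·b_o³ − h_i·b_i³)/12 with b_o = 116, b_i = 97.40 mm (shorter outer/inner sides).
I_min = (135×116³ − 116.4×97.40³)/12 = 8.597×10^6 mm⁴
I = 8.597×10^6 mm⁴ = 8.597×10^-6 m⁴
Effective length L_e = K·L = 2 × 4.11 = 8.220 m
P_cr = π²EI / L_e² = π² × 69.0×10⁹ × 8.597×10^-6 / 8.220² = 8.665×10^4 N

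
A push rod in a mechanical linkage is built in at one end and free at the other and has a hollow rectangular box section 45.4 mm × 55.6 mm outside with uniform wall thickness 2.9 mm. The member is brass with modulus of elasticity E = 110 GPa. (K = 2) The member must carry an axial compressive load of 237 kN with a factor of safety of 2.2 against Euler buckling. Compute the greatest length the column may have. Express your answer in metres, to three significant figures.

L_max ≈ 0.303 m

Inner dimensions: h_i = 55.6 − 2×2.9 = 49.80 mm, b_i = 45.4 − 2×2.9 = 39.60 mm
Weak-axis I_min = (h_o·b_o³ − h_i·b_i³)/12 with b_o = 45.4, b_i = 39.60 mm (shorter outer/inner sides).
I_min = (55.6×45.4³ − 49.80×39.60³)/12 = 1.759×10^5 mm⁴
I = 1.759×10^-7 m⁴
Required critical load P_cr = n·P = 2.2 × 237 = 521.4 kN = 5.214×10^5 N
From P_cr = π²EI/(K·L)²:  L = (1/K)·√(π²EI/P_cr) = (1/2)·√(π²×1.10×10^11×1.759×10^-7/5.214×10^5)
L = 0.303 m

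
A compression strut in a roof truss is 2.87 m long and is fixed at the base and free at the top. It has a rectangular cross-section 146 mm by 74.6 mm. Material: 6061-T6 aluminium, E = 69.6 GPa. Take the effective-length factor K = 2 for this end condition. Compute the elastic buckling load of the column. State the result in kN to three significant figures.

P_cr ≈ 105 kN

Buckling occurs about the weak axis: I_min = h·b³/12 with b = 74.6 mm (the shorter side).
I_min = 146×74.6³/12 = 5.051×10^6 mm⁴
I = 5.051×10^6 mm⁴ = 5.051×10^-6 m⁴
Effective length L_e = K·L = 2 × 2.87 = 5.740 m
P_cr = π²EI / L_e² = π² × 69.6×10⁹ × 5.051×10^-6 / 5.740² = 1.053×10^5 N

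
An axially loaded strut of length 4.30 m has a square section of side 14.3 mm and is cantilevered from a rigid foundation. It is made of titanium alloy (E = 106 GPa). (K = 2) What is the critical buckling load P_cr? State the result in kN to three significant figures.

P_cr ≈ 0.0493 kN

I = a⁴/12 = 14.3⁴/12 = 3.485×10^3 mm⁴
I = 3.485×10^3 mm⁴ = 3.485×10^-9 m⁴
Effective length L_e = K·L = 2 × 4.30 = 8.600 m
P_cr = π²EI / L_e² = π² × 106×10⁹ × 3.485×10^-9 / 8.600² = 49.29 N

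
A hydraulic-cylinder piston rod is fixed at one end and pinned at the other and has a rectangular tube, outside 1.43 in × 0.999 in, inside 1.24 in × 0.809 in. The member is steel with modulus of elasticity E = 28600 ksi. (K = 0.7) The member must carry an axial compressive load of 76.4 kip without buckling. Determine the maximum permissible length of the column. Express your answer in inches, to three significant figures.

L_max ≈ 22.0 in

Weak-axis I_min = (h_o·b_o³ − h_i·b_i³)/12 with b_o = 0.999, b_i = 0.8090 in (shorter outer/inner sides).
I_min = (1.43×0.999³ − 1.240×0.8090³)/12 = 6.410×10^-2 in⁴
At the buckling limit P_cr = P = 7.640×10^4 lb
From P_cr = π²EI/(K·L)²:  L = (1/K)·√(π²EI/P_cr) = (1/0.7)·√(π²×2.86×10^7×6.410×10^-2/7.640×10^4)
L = 22.0 in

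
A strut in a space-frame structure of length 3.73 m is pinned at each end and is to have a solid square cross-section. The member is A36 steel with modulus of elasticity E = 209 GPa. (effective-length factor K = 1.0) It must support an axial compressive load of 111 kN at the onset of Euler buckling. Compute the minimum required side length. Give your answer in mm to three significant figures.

L_e = K·L = 1 × 3.73 = 3.730 m
Required I = P_cr·L_e²/(π²E) = 1.110×10^5 × 3.730² / (π² × 2.09×10^11) = 7.487×10^-7 m⁴
I_req = 7.487×10^5 mm⁴
Solid square: I = a⁴/12  ⇒  a = (12I)^(1/4) = (12×7.487×10^5)^(1/4) = 54.7 mm

a ≈ 54.7 mm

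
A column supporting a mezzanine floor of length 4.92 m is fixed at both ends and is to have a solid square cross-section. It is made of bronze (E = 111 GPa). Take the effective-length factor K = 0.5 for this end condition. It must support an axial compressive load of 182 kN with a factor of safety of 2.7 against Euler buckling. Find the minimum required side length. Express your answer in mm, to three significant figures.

Required P_cr = n·P = 2.7 × 182 = 491.4 kN
L_e = K·L = 0.5 × 4.92 = 2.460 m
Required I = P_cr·L_e²/(π²E) = 4.914×10^5 × 2.460² / (π² × 1.11×10^11) = 2.714×10^-6 m⁴
I_req = 2.714×10^6 mm⁴
Solid square: I = a⁴/12  ⇒  a = (12I)^(1/4) = (12×2.714×10^6)^(1/4) = 75.5 mm

a ≈ 75.5 mm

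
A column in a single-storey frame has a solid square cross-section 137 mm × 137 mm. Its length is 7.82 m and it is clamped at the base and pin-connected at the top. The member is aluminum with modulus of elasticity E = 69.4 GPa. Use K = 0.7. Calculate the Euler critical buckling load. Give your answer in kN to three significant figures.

P_cr ≈ 671 kN

I = a⁴/12 = 137⁴/12 = 2.936×10^7 mm⁴
I = 2.936×10^7 mm⁴ = 2.936×10^-5 m⁴
Effective length L_e = K·L = 0.7 × 7.82 = 5.474 m
P_cr = π²EI / L_e² = π² × 69.4×10⁹ × 2.936×10^-5 / 5.474² = 6.710×10^5 N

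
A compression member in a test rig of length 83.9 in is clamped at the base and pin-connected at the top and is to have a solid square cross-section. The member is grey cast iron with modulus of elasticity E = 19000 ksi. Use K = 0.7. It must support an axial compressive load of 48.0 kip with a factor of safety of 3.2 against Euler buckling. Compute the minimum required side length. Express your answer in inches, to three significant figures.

a ≈ 2.41 in

Required P_cr = n·P = 3.2 × 48.0 = 153.6 kip
L_e = K·L = 0.7 × 83.9 = 58.73 in
Required I = P_cr·L_e²/(π²E) = 1.536×10^5 × 58.73² / (π² × 1.90×10^7) = 2.825 in⁴
Solid square: I = a⁴/12  ⇒  a = (12I)^(1/4) = (12×2.825)^(1/4) = 2.41 in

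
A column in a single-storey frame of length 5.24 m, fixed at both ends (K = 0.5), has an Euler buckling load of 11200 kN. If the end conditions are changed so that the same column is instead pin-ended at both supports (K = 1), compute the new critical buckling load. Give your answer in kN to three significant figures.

P_cr ≈ 2800 kN

P_cr ∝ 1/K², so P_cr,new = P_cr,old × (K_old/K_new)² = 11200 × (0.5/1)²
= 11200 × 0.2500 = 2800 kN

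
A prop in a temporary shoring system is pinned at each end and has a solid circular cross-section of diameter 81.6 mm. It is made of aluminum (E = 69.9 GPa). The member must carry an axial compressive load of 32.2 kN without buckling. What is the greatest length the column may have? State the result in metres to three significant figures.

L_max ≈ 6.83 m

I = πd⁴/64 = π×81.6⁴/64 = 2.176×10^6 mm⁴
I = 2.176×10^-6 m⁴
At the buckling limit P_cr = P = 3.220×10^4 N
From P_cr = π²EI/(K·L)²:  L = (1/K)·√(π²EI/P_cr) = (1/1)·√(π²×6.99×10^10×2.176×10^-6/3.220×10^4)
L = 6.83 m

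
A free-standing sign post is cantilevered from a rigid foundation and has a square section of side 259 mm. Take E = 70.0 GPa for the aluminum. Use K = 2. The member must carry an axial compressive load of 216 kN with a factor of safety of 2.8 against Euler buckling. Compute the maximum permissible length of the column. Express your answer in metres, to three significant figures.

I = a⁴/12 = 259⁴/12 = 3.750×10^8 mm⁴
I = 3.750×10^-4 m⁴
Required critical load P_cr = n·P = 2.8 × 216 = 604.8 kN = 6.048×10^5 N
From P_cr = π²EI/(K·L)²:  L = (1/K)·√(π²EI/P_cr) = (1/2)·√(π²×7.00×10^10×3.750×10^-4/6.048×10^5)
L = 10.3 m

L_max ≈ 10.3 m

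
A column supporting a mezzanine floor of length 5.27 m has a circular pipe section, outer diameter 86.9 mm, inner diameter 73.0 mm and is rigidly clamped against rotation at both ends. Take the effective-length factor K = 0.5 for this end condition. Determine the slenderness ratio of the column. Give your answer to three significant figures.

λ ≈ 92.9

d_o = 86.9 mm, d_i = 73.0 mm
I = π(d_o⁴ − d_i⁴)/64 = π(86.9⁴ − 73.00⁴)/64 = 1.405×10^6 mm⁴
A = 1.746×10^3 mm²;  r_min = √(I/A) = √(1.405×10^6/1.746×10^3) = 28.37 mm
L_e = K·L = 0.5 × 5.27 m = 2.635 m = 2635.0 mm
λ = L_e / r_min = 2635.0 / 28.37 = 92.9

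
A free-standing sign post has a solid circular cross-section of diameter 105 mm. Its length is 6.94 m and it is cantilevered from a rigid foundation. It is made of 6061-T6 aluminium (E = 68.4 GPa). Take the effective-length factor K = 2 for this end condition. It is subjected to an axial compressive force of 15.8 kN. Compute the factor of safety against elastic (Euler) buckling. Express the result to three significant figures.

n ≈ 1.32

I = πd⁴/64 = π×105⁴/64 = 5.967×10^6 mm⁴
I = 5.967×10^6 mm⁴ = 5.967×10^-6 m⁴
Effective length L_e = K·L = 2 × 6.94 = 13.88 m
P_cr = π²EI / L_e² = π² × 68.4×10⁹ × 5.967×10^-6 / 13.88² = 2.091×10^4 N
Factor of safety n = P_cr / P = 20.908 / 15.8 = 1.32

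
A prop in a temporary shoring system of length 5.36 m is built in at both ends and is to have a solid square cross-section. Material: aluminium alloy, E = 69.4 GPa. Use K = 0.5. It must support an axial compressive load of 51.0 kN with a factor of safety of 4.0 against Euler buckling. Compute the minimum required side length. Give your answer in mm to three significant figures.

a ≈ 71.2 mm

Required P_cr = n·P = 4.0 × 51.0 = 204.0 kN
L_e = K·L = 0.5 × 5.36 = 2.680 m
Required I = P_cr·L_e²/(π²E) = 2.040×10^5 × 2.680² / (π² × 6.94×10^10) = 2.139×10^-6 m⁴
I_req = 2.139×10^6 mm⁴
Solid square: I = a⁴/12  ⇒  a = (12I)^(1/4) = (12×2.139×10^6)^(1/4) = 71.2 mm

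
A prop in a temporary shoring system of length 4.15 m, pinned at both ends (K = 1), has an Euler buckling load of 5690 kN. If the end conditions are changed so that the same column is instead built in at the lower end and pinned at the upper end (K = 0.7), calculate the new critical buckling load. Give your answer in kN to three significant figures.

P_cr ∝ 1/K², so P_cr,new = P_cr,old × (K_old/K_new)² = 5690 × (1/0.7)²
= 5690 × 2.041 = 11600 kN

P_cr ≈ 11600 kN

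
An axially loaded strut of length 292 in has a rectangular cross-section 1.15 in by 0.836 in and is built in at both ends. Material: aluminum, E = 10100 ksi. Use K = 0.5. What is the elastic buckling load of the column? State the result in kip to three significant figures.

P_cr ≈ 0.262 kip

Buckling occurs about the weak axis: I_min = h·b³/12 with b = 0.836 in (the shorter side).
I_min = 1.15×0.836³/12 = 5.599×10^-2 in⁴
Effective length L_e = K·L = 0.5 × 292 = 146.0 in
P_cr = π²EI / L_e² = π² × 10100×10³ × 5.599×10^-2 / 146.0² = 261.8 lb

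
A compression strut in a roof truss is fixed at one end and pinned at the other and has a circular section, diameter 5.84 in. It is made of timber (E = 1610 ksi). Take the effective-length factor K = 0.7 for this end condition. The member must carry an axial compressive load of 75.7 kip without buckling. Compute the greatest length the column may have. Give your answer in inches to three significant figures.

I = πd⁴/64 = π×5.84⁴/64 = 57.10 in⁴
At the buckling limit P_cr = P = 7.570×10^4 lb
From P_cr = π²EI/(K·L)²:  L = (1/K)·√(π²EI/P_cr) = (1/0.7)·√(π²×1.61×10^6×57.10/7.570×10^4)
L = 156 in

L_max ≈ 156 in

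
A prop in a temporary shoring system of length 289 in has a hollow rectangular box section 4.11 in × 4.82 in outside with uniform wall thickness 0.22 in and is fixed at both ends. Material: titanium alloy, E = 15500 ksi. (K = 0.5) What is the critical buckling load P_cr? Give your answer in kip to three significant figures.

P_cr ≈ 72.1 kip

Inner dimensions: h_i = 4.82 − 2×0.22 = 4.380 in, b_i = 4.11 − 2×0.22 = 3.670 in
Weak-axis I_min = (h_o·b_o³ − h_i·b_i³)/12 with b_o = 4.11, b_i = 3.670 in (shorter outer/inner sides).
I_min = (4.82×4.11³ − 4.380×3.670³)/12 = 9.844 in⁴
Effective length L_e = K·L = 0.5 × 289 = 144.5 in
P_cr = π²EI / L_e² = π² × 15500×10³ × 9.844 / 144.5² = 7.212×10^4 lb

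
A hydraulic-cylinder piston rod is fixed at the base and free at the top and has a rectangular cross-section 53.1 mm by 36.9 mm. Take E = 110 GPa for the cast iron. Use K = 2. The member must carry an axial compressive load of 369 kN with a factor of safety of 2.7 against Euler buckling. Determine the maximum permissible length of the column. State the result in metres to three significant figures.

Buckling occurs about the weak axis: I_min = h·b³/12 with b = 36.9 mm (the shorter side).
I_min = 53.1×36.9³/12 = 2.223×10^5 mm⁴
I = 2.223×10^-7 m⁴
Required critical load P_cr = n·P = 2.7 × 369 = 996.3 kN = 9.963×10^5 N
From P_cr = π²EI/(K·L)²:  L = (1/K)·√(π²EI/P_cr) = (1/2)·√(π²×1.10×10^11×2.223×10^-7/9.963×10^5)
L = 0.246 m

L_max ≈ 0.246 m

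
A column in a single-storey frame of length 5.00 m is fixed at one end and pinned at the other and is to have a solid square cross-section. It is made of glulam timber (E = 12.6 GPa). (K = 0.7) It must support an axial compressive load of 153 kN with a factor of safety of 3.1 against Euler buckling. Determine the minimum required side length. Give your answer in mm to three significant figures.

Required P_cr = n·P = 3.1 × 153 = 474.3 kN
L_e = K·L = 0.7 × 5.00 = 3.500 m
Required I = P_cr·L_e²/(π²E) = 4.743×10^5 × 3.500² / (π² × 1.26×10^10) = 4.672×10^-5 m⁴
I_req = 4.672×10^7 mm⁴
Solid square: I = a⁴/12  ⇒  a = (12I)^(1/4) = (12×4.672×10^7)^(1/4) = 154 mm

a ≈ 154 mm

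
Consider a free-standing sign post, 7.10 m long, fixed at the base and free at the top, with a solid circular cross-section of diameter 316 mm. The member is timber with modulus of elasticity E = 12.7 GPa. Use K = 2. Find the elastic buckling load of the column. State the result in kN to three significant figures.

P_cr ≈ 304 kN

I = πd⁴/64 = π×316⁴/64 = 4.895×10^8 mm⁴
I = 4.895×10^8 mm⁴ = 4.895×10^-4 m⁴
Effective length L_e = K·L = 2 × 7.10 = 14.20 m
P_cr = π²EI / L_e² = π² × 12.7×10⁹ × 4.895×10^-4 / 14.20² = 3.043×10^5 N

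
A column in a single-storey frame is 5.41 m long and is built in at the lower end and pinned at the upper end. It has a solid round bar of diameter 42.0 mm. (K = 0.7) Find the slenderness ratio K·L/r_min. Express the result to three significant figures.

λ ≈ 361

I = πd⁴/64 = π×42.0⁴/64 = 1.527×10^5 mm⁴
A = 1.385×10^3 mm²;  r_min = √(I/A) = √(1.527×10^5/1.385×10^3) = 10.50 mm
L_e = K·L = 0.7 × 5.41 m = 3.787 m = 3787.0 mm
λ = L_e / r_min = 3787.0 / 10.50 = 361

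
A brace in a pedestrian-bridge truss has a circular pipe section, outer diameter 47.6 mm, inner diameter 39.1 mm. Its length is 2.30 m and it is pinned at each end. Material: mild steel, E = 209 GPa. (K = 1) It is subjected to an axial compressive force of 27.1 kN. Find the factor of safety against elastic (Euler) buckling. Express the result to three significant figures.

n ≈ 1.98

d_o = 47.6 mm, d_i = 39.1 mm
I = π(d_o⁴ − d_i⁴)/64 = π(47.6⁴ − 39.10⁴)/64 = 1.373×10^5 mm⁴
I = 1.373×10^5 mm⁴ = 1.373×10^-7 m⁴
Effective length L_e = K·L = 1 × 2.30 = 2.300 m
P_cr = π²EI / L_e² = π² × 209×10⁹ × 1.373×10^-7 / 2.300² = 5.353×10^4 N
Factor of safety n = P_cr / P = 53.526 / 27.1 = 1.98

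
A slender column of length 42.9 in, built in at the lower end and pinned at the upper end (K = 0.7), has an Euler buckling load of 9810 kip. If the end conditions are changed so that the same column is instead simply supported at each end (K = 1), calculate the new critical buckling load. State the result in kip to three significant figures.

P_cr ≈ 4810 kip

P_cr ∝ 1/K², so P_cr,new = P_cr,old × (K_old/K_new)² = 9810 × (0.7/1)²
= 9810 × 0.4900 = 4810 kip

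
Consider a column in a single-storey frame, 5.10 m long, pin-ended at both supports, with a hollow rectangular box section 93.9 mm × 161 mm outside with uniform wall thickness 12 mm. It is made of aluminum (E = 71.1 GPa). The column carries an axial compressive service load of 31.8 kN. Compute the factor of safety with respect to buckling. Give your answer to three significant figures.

n ≈ 6.12

Inner dimensions: h_i = 161 − 2×12 = 137.0 mm, b_i = 93.9 − 2×12 = 69.90 mm
Weak-axis I_min = (h_o·b_o³ − h_i·b_i³)/12 with b_o = 93.9, b_i = 69.90 mm (shorter outer/inner sides).
I_min = (161×93.9³ − 137.0×69.90³)/12 = 7.209×10^6 mm⁴
I = 7.209×10^6 mm⁴ = 7.209×10^-6 m⁴
Effective length L_e = K·L = 1 × 5.10 = 5.100 m
P_cr = π²EI / L_e² = π² × 71.1×10⁹ × 7.209×10^-6 / 5.100² = 1.945×10^5 N
Factor of safety n = P_cr / P = 194.49 / 31.8 = 6.12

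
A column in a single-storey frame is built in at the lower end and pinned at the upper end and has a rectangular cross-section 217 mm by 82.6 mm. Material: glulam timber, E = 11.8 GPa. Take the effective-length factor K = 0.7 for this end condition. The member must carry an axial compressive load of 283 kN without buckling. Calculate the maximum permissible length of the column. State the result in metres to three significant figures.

Buckling occurs about the weak axis: I_min = h·b³/12 with b = 82.6 mm (the shorter side).
I_min = 217×82.6³/12 = 1.019×10^7 mm⁴
I = 1.019×10^-5 m⁴
At the buckling limit P_cr = P = 2.830×10^5 N
From P_cr = π²EI/(K·L)²:  L = (1/K)·√(π²EI/P_cr) = (1/0.7)·√(π²×1.18×10^10×1.019×10^-5/2.830×10^5)
L = 2.93 m

L_max ≈ 2.93 m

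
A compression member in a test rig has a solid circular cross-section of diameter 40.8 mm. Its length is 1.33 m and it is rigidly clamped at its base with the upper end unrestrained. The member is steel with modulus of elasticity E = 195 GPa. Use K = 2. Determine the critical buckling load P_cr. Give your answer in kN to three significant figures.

I = πd⁴/64 = π×40.8⁴/64 = 1.360×10^5 mm⁴
I = 1.360×10^5 mm⁴ = 1.360×10^-7 m⁴
Effective length L_e = K·L = 2 × 1.33 = 2.660 m
P_cr = π²EI / L_e² = π² × 195×10⁹ × 1.360×10^-7 / 2.660² = 3.700×10^4 N

P_cr ≈ 37.0 kN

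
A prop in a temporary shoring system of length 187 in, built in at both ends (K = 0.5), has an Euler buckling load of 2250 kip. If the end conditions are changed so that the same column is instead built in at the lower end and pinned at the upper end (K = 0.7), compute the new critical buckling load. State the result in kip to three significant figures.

P_cr ∝ 1/K², so P_cr,new = P_cr,old × (K_old/K_new)² = 2250 × (0.5/0.7)²
= 2250 × 0.5102 = 1150 kip

P_cr ≈ 1150 kip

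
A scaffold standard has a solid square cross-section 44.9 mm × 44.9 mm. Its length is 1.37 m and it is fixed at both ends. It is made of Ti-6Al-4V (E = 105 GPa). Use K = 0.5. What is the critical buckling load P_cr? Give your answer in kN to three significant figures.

I = a⁴/12 = 44.9⁴/12 = 3.387×10^5 mm⁴
I = 3.387×10^5 mm⁴ = 3.387×10^-7 m⁴
Effective length L_e = K·L = 0.5 × 1.37 = 0.6850 m
P_cr = π²EI / L_e² = π² × 105×10⁹ × 3.387×10^-7 / 0.6850² = 7.480×10^5 N

P_cr ≈ 748 kN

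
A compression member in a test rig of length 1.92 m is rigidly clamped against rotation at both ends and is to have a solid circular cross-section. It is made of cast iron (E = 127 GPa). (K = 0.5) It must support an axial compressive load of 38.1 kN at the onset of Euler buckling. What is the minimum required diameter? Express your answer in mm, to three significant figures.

L_e = K·L = 0.5 × 1.92 = 0.9600 m
Required I = P_cr·L_e²/(π²E) = 3.810×10^4 × 0.9600² / (π² × 1.27×10^11) = 2.801×10^-8 m⁴
I_req = 2.801×10^4 mm⁴
Solid circle: I = πd⁴/64  ⇒  d = (64I/π)^(1/4) = (64×2.801×10^4/π)^(1/4) = 27.5 mm

d ≈ 27.5 mm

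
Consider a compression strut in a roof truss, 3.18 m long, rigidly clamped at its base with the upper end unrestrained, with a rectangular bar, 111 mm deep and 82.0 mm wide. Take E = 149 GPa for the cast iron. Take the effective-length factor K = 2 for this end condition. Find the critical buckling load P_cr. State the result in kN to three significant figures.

P_cr ≈ 185 kN

Buckling occurs about the weak axis: I_min = h·b³/12 with b = 82.0 mm (the shorter side).
I_min = 111×82.0³/12 = 5.100×10^6 mm⁴
I = 5.100×10^6 mm⁴ = 5.100×10^-6 m⁴
Effective length L_e = K·L = 2 × 3.18 = 6.360 m
P_cr = π²EI / L_e² = π² × 149×10⁹ × 5.100×10^-6 / 6.360² = 1.854×10^5 N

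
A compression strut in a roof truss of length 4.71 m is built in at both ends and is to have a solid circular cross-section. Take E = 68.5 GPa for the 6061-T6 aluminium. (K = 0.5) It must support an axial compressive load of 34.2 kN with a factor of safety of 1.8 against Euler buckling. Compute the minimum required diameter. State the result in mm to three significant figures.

Required P_cr = n·P = 1.8 × 34.2 = 61.56 kN
L_e = K·L = 0.5 × 4.71 = 2.355 m
Required I = P_cr·L_e²/(π²E) = 6.156×10^4 × 2.355² / (π² × 6.85×10^10) = 5.050×10^-7 m⁴
I_req = 5.050×10^5 mm⁴
Solid circle: I = πd⁴/64  ⇒  d = (64I/π)^(1/4) = (64×5.050×10^5/π)^(1/4) = 56.6 mm

d ≈ 56.6 mm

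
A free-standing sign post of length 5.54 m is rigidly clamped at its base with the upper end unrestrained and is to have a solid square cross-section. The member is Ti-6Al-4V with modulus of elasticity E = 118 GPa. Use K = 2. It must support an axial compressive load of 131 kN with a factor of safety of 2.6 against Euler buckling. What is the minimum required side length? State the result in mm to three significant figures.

a ≈ 144 mm

Required P_cr = n·P = 2.6 × 131 = 340.6 kN
L_e = K·L = 2 × 5.54 = 11.08 m
Required I = P_cr·L_e²/(π²E) = 3.406×10^5 × 11.08² / (π² × 1.18×10^11) = 3.590×10^-5 m⁴
I_req = 3.590×10^7 mm⁴
Solid square: I = a⁴/12  ⇒  a = (12I)^(1/4) = (12×3.590×10^7)^(1/4) = 144 mm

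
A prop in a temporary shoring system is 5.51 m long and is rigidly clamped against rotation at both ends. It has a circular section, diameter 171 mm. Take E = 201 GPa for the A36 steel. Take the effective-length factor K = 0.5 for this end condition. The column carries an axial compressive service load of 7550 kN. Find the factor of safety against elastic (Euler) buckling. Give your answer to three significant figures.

I = πd⁴/64 = π×171⁴/64 = 4.197×10^7 mm⁴
I = 4.197×10^7 mm⁴ = 4.197×10^-5 m⁴
Effective length L_e = K·L = 0.5 × 5.51 = 2.755 m
P_cr = π²EI / L_e² = π² × 201×10⁹ × 4.197×10^-5 / 2.755² = 1.097×10^7 N
Factor of safety n = P_cr / P = 10970 / 7550 = 1.45

n ≈ 1.45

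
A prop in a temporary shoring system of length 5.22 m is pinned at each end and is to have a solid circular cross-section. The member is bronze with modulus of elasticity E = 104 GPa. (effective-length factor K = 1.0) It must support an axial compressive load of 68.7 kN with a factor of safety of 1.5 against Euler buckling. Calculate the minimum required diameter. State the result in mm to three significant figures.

d ≈ 86.4 mm

Required P_cr = n·P = 1.5 × 68.7 = 103.0 kN
L_e = K·L = 1 × 5.22 = 5.220 m
Required I = P_cr·L_e²/(π²E) = 1.030×10^5 × 5.220² / (π² × 1.04×10^11) = 2.736×10^-6 m⁴
I_req = 2.736×10^6 mm⁴
Solid circle: I = πd⁴/64  ⇒  d = (64I/π)^(1/4) = (64×2.736×10^6/π)^(1/4) = 86.4 mm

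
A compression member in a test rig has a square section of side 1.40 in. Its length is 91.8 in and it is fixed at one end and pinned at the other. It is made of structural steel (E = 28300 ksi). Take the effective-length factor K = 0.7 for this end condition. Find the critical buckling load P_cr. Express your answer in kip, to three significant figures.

I = a⁴/12 = 1.40⁴/12 = 0.3201 in⁴
Effective length L_e = K·L = 0.7 × 91.8 = 64.26 in
P_cr = π²EI / L_e² = π² × 28300×10³ × 0.3201 / 64.26² = 2.165×10^4 lb

P_cr ≈ 21.7 kip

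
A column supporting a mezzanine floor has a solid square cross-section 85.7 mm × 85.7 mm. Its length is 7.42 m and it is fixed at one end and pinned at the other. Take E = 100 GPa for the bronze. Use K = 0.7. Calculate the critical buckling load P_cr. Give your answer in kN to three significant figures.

P_cr ≈ 164 kN

I = a⁴/12 = 85.7⁴/12 = 4.495×10^6 mm⁴
I = 4.495×10^6 mm⁴ = 4.495×10^-6 m⁴
Effective length L_e = K·L = 0.7 × 7.42 = 5.194 m
P_cr = π²EI / L_e² = π² × 100×10⁹ × 4.495×10^-6 / 5.194² = 1.645×10^5 N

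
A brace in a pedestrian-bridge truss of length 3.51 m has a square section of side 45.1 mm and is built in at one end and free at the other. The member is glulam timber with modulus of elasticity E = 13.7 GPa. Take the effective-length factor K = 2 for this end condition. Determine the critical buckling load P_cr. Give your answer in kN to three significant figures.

I = a⁴/12 = 45.1⁴/12 = 3.448×10^5 mm⁴
I = 3.448×10^5 mm⁴ = 3.448×10^-7 m⁴
Effective length L_e = K·L = 2 × 3.51 = 7.020 m
P_cr = π²EI / L_e² = π² × 13.7×10⁹ × 3.448×10^-7 / 7.020² = 946.0 N

P_cr ≈ 0.946 kN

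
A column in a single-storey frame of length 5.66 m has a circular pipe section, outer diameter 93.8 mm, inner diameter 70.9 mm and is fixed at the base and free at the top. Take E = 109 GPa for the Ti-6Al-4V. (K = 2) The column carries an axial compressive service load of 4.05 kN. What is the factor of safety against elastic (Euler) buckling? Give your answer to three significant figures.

d_o = 93.8 mm, d_i = 70.9 mm
I = π(d_o⁴ − d_i⁴)/64 = π(93.8⁴ − 70.90⁴)/64 = 2.560×10^6 mm⁴
I = 2.560×10^6 mm⁴ = 2.560×10^-6 m⁴
Effective length L_e = K·L = 2 × 5.66 = 11.32 m
P_cr = π²EI / L_e² = π² × 109×10⁹ × 2.560×10^-6 / 11.32² = 2.149×10^4 N
Factor of safety n = P_cr / P = 21.488 / 4.05 = 5.31

n ≈ 5.31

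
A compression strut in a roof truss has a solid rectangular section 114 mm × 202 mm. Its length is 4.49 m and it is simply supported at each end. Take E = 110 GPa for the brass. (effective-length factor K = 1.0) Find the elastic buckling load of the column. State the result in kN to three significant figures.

P_cr ≈ 1340 kN

Buckling occurs about the weak axis: I_min = h·b³/12 with b = 114 mm (the shorter side).
I_min = 202×114³/12 = 2.494×10^7 mm⁴
I = 2.494×10^7 mm⁴ = 2.494×10^-5 m⁴
Effective length L_e = K·L = 1 × 4.49 = 4.490 m
P_cr = π²EI / L_e² = π² × 110×10⁹ × 2.494×10^-5 / 4.490² = 1.343×10^6 N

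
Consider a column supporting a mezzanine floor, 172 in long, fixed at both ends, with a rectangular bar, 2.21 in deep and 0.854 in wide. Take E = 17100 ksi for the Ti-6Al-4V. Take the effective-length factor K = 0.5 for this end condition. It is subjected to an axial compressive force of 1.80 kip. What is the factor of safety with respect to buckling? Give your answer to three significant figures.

Buckling occurs about the weak axis: I_min = h·b³/12 with b = 0.854 in (the shorter side).
I_min = 2.21×0.854³/12 = 0.1147 in⁴
Effective length L_e = K·L = 0.5 × 172 = 86.00 in
P_cr = π²EI / L_e² = π² × 17100×10³ × 0.1147 / 86.00² = 2.617×10^3 lb
Factor of safety n = P_cr / P = 2.6175 / 1.80 = 1.45

n ≈ 1.45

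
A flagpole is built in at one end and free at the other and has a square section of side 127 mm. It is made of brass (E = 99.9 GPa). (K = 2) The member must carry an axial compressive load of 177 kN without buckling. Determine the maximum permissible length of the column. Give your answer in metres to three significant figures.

L_max ≈ 5.49 m

I = a⁴/12 = 127⁴/12 = 2.168×10^7 mm⁴
I = 2.168×10^-5 m⁴
At the buckling limit P_cr = P = 1.770×10^5 N
From P_cr = π²EI/(K·L)²:  L = (1/K)·√(π²EI/P_cr) = (1/2)·√(π²×9.99×10^10×2.168×10^-5/1.770×10^5)
L = 5.49 m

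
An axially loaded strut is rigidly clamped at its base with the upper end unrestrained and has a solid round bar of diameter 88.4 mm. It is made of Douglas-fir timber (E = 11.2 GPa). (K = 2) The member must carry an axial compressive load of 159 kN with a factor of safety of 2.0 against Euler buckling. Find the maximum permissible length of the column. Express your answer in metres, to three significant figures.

I = πd⁴/64 = π×88.4⁴/64 = 2.998×10^6 mm⁴
I = 2.998×10^-6 m⁴
Required critical load P_cr = n·P = 2.0 × 159 = 318.0 kN = 3.180×10^5 N
From P_cr = π²EI/(K·L)²:  L = (1/K)·√(π²EI/P_cr) = (1/2)·√(π²×1.12×10^10×2.998×10^-6/3.180×10^5)
L = 0.510 m

L_max ≈ 0.510 m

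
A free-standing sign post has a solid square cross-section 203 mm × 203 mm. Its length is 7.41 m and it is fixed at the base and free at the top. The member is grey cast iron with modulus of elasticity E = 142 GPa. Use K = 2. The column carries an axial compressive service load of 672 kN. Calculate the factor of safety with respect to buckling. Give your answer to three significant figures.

I = a⁴/12 = 203⁴/12 = 1.415×10^8 mm⁴
I = 1.415×10^8 mm⁴ = 1.415×10^-4 m⁴
Effective length L_e = K·L = 2 × 7.41 = 14.82 m
P_cr = π²EI / L_e² = π² × 142×10⁹ × 1.415×10^-4 / 14.82² = 9.030×10^5 N
Factor of safety n = P_cr / P = 903.01 / 672 = 1.34

n ≈ 1.34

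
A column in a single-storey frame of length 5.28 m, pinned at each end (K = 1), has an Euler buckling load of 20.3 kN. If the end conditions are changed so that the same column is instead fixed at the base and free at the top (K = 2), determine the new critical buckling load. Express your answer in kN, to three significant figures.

P_cr ≈ 5.08 kN

P_cr ∝ 1/K², so P_cr,new = P_cr,old × (K_old/K_new)² = 20.3 × (1/2)²
= 20.3 × 0.2500 = 5.08 kN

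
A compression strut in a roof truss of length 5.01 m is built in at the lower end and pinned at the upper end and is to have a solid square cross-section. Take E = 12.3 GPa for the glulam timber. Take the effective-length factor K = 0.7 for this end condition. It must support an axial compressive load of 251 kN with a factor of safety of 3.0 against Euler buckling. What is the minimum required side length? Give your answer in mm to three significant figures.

Required P_cr = n·P = 3.0 × 251 = 753.0 kN
L_e = K·L = 0.7 × 5.01 = 3.507 m
Required I = P_cr·L_e²/(π²E) = 7.530×10^5 × 3.507² / (π² × 1.23×10^10) = 7.629×10^-5 m⁴
I_req = 7.629×10^7 mm⁴
Solid square: I = a⁴/12  ⇒  a = (12I)^(1/4) = (12×7.629×10^7)^(1/4) = 174 mm

a ≈ 174 mm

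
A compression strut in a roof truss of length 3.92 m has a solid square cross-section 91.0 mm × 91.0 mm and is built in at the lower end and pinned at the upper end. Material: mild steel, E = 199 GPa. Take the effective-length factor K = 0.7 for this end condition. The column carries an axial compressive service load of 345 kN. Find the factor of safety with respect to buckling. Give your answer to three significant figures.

I = a⁴/12 = 91.0⁴/12 = 5.715×10^6 mm⁴
I = 5.715×10^6 mm⁴ = 5.715×10^-6 m⁴
Effective length L_e = K·L = 0.7 × 3.92 = 2.744 m
P_cr = π²EI / L_e² = π² × 199×10⁹ × 5.715×10^-6 / 2.744² = 1.491×10^6 N
Factor of safety n = P_cr / P = 1490.6 / 345 = 4.32

n ≈ 4.32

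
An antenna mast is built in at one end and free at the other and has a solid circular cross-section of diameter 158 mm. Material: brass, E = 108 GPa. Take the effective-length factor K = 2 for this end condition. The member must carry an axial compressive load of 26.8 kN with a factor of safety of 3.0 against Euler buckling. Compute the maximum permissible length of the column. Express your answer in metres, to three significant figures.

I = πd⁴/64 = π×158⁴/64 = 3.059×10^7 mm⁴
I = 3.059×10^-5 m⁴
Required critical load P_cr = n·P = 3.0 × 26.8 = 80.40 kN = 8.040×10^4 N
From P_cr = π²EI/(K·L)²:  L = (1/K)·√(π²EI/P_cr) = (1/2)·√(π²×1.08×10^11×3.059×10^-5/8.040×10^4)
L = 10.1 m

L_max ≈ 10.1 m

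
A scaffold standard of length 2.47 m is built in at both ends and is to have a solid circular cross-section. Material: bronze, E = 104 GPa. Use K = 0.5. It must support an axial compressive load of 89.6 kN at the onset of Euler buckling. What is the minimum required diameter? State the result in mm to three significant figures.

d ≈ 40.6 mm

L_e = K·L = 0.5 × 2.47 = 1.235 m
Required I = P_cr·L_e²/(π²E) = 8.960×10^4 × 1.235² / (π² × 1.04×10^11) = 1.331×10^-7 m⁴
I_req = 1.331×10^5 mm⁴
Solid circle: I = πd⁴/64  ⇒  d = (64I/π)^(1/4) = (64×1.331×10^5/π)^(1/4) = 40.6 mm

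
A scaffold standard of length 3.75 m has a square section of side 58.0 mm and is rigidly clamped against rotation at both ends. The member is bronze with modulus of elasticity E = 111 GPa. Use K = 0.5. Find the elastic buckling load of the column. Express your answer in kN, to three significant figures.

P_cr ≈ 294 kN

I = a⁴/12 = 58.0⁴/12 = 9.430×10^5 mm⁴
I = 9.430×10^5 mm⁴ = 9.430×10^-7 m⁴
Effective length L_e = K·L = 0.5 × 3.75 = 1.875 m
P_cr = π²EI / L_e² = π² × 111×10⁹ × 9.430×10^-7 / 1.875² = 2.939×10^5 N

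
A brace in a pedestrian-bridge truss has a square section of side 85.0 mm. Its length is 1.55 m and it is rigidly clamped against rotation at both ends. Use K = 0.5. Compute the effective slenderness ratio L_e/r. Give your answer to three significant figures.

λ ≈ 31.6

I = a⁴/12 = 85.0⁴/12 = 4.350×10^6 mm⁴
A = 7.225×10^3 mm²;  r_min = √(I/A) = √(4.350×10^6/7.225×10^3) = 24.54 mm
L_e = K·L = 0.5 × 1.55 m = 0.7750 m = 775.00 mm
λ = L_e / r_min = 775.00 / 24.54 = 31.6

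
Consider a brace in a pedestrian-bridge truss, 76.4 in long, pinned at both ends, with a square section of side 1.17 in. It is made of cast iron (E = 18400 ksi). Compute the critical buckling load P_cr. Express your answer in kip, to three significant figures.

P_cr ≈ 4.86 kip

I = a⁴/12 = 1.17⁴/12 = 0.1562 in⁴
Effective length L_e = K·L = 1 × 76.4 = 76.40 in
P_cr = π²EI / L_e² = π² × 18400×10³ × 0.1562 / 76.40² = 4.858×10^3 lb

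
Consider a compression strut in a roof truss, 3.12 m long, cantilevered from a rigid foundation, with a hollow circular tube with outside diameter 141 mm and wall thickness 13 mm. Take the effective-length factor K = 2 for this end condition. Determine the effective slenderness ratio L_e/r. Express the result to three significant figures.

λ ≈ 137

Inner diameter d_i = 141 − 2×13 = 115.0 mm
I = π(d_o⁴ − d_i⁴)/64 = π(141⁴ − 115.0⁴)/64 = 1.082×10^7 mm⁴
A = 5.228×10^3 mm²;  r_min = √(I/A) = √(1.082×10^7/5.228×10^3) = 45.49 mm
L_e = K·L = 2 × 3.12 m = 6.240 m = 6240.0 mm
λ = L_e / r_min = 6240.0 / 45.49 = 137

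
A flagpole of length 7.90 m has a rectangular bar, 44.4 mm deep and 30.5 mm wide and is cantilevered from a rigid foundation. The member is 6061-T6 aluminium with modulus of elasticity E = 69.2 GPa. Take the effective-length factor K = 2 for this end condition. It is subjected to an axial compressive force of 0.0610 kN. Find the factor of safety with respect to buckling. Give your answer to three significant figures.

Buckling occurs about the weak axis: I_min = h·b³/12 with b = 30.5 mm (the shorter side).
I_min = 44.4×30.5³/12 = 1.050×10^5 mm⁴
I = 1.050×10^5 mm⁴ = 1.050×10^-7 m⁴
Effective length L_e = K·L = 2 × 7.90 = 15.80 m
P_cr = π²EI / L_e² = π² × 69.2×10⁹ × 1.050×10^-7 / 15.80² = 287.2 N
Factor of safety n = P_cr / P = 0.28721 / 0.0610 = 4.71

n ≈ 4.71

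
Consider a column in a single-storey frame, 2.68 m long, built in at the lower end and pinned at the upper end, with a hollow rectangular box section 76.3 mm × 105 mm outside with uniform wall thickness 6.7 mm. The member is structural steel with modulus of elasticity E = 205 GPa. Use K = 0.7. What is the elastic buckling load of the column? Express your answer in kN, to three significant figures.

P_cr ≈ 1140 kN

Inner dimensions: h_i = 105 − 2×6.7 = 91.60 mm, b_i = 76.3 − 2×6.7 = 62.90 mm
Weak-axis I_min = (h_o·b_o³ − h_i·b_i³)/12 with b_o = 76.3, b_i = 62.90 mm (shorter outer/inner sides).
I_min = (105×76.3³ − 91.60×62.90³)/12 = 1.987×10^6 mm⁴
I = 1.987×10^6 mm⁴ = 1.987×10^-6 m⁴
Effective length L_e = K·L = 0.7 × 2.68 = 1.876 m
P_cr = π²EI / L_e² = π² × 205×10⁹ × 1.987×10^-6 / 1.876² = 1.142×10^6 N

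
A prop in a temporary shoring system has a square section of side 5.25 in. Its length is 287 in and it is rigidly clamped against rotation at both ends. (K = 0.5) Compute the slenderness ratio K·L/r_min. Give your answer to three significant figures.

λ ≈ 94.7

For a square r = a/√12 = 5.25/√12 = 1.516 in
L_e = K·L = 0.5 × 287 = 143.5 in
λ = L_e / r_min = 143.50 / 1.516 = 94.7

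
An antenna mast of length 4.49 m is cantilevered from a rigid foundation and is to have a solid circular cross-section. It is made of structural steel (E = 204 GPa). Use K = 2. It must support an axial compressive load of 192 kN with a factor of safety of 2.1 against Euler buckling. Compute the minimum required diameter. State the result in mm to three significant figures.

d ≈ 135 mm

Required P_cr = n·P = 2.1 × 192 = 403.2 kN
L_e = K·L = 2 × 4.49 = 8.980 m
Required I = P_cr·L_e²/(π²E) = 4.032×10^5 × 8.980² / (π² × 2.04×10^11) = 1.615×10^-5 m⁴
I_req = 1.615×10^7 mm⁴
Solid circle: I = πd⁴/64  ⇒  d = (64I/π)^(1/4) = (64×1.615×10^7/π)^(1/4) = 135 mm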